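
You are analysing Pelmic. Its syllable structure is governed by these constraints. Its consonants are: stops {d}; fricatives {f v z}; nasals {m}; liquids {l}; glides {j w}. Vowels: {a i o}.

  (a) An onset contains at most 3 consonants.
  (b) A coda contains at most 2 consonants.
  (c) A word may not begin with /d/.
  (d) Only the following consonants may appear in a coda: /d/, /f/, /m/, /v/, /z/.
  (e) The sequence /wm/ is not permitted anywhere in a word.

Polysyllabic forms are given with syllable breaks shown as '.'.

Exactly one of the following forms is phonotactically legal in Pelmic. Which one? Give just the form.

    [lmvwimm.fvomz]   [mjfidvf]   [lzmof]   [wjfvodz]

[lmvwimm.fvomz] — violates constraint (a): syllable 1 onset /lmvw/ has 4 consonants (> 3) → phonotactically illegal
[mjfidvf] — violates constraint (b): syllable 1 coda /dvf/ has 3 consonants (> 2) → phonotactically illegal
[lzmof] — σ1 onset /lzm/ (3C), coda /f/ ok → phonotactically legal
[wjfvodz] — violates constraint (a): syllable 1 onset /wjfv/ has 4 consonants (> 3) → phonotactically illegal

[lzmof]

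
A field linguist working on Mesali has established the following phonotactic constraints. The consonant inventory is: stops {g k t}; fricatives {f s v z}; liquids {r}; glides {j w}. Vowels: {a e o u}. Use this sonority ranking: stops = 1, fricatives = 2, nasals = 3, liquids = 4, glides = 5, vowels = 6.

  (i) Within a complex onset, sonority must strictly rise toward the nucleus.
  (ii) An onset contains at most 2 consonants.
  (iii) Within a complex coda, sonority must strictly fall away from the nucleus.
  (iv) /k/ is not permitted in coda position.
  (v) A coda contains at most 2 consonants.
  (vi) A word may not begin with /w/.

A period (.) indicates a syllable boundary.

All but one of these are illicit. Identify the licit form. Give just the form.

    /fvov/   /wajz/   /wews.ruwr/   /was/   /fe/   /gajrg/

/fe/

/fvov/ — violates constraint (i): syllable 1 onset /fv/: /f/ (fricative, 2) → /v/ (fricative, 2) does not rise → illicit
/wajz/ — violates constraint (vi): word begins with /w/ → illicit
/wews.ruwr/ — violates constraint (vi): word begins with /w/ → illicit
/was/ — violates constraint (vi): word begins with /w/ → illicit
/fe/ — σ1 onset /f/, coda /∅/ ok → licit
/gajrg/ — violates constraint (v): syllable 1 coda /jrg/ has 3 consonants (> 2) → illicit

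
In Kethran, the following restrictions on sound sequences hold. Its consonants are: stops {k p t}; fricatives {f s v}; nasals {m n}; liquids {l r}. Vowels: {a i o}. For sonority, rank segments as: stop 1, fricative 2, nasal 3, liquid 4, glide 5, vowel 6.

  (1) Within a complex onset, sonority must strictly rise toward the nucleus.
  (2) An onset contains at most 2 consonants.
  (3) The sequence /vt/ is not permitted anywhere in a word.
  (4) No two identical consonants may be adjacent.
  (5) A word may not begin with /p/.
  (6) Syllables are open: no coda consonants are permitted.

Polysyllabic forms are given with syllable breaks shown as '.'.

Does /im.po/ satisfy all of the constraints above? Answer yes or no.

no

/im.po/ — violates constraint 6: syllable 1 coda /m/ has 1 consonant (> 0) → not permitted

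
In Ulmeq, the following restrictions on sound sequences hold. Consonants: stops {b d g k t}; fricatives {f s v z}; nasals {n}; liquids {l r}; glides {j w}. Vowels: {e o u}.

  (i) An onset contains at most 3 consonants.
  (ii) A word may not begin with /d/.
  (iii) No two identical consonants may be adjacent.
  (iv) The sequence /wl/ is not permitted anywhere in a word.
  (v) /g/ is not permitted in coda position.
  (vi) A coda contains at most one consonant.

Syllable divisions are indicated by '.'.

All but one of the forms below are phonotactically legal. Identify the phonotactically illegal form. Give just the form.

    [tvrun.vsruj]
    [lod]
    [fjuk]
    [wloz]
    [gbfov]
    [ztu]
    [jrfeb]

[tvrun.vsruj] — σ1 onset /tvr/ (3C), coda /n/ ok; σ2 onset /vsr/ (3C), coda /j/ ok → phonotactically legal
[lod] — σ1 onset /l/, coda /d/ ok → phonotactically legal
[fjuk] — σ1 onset /fj/ (2C), coda /k/ ok → phonotactically legal
[wloz] — violates constraint (iv): contains banned sequence /wl/ → phonotactically illegal
[gbfov] — σ1 onset /gbf/ (3C), coda /v/ ok → phonotactically legal
[ztu] — σ1 onset /zt/ (2C), coda /∅/ ok → phonotactically legal
[jrfeb] — σ1 onset /jrf/ (3C), coda /b/ ok → phonotactically legal

[wloz]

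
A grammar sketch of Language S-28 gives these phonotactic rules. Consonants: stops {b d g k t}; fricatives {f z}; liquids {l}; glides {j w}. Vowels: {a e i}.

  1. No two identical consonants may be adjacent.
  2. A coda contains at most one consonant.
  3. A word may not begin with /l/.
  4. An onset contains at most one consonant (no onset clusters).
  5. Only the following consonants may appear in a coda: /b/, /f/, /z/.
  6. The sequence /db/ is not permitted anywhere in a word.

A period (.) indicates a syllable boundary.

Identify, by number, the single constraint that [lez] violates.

[lez]: word begins with /l/.
This is a violation of constraint 3: "A word may not begin with /l/."
The remaining constraints (1, 2, 4, 5, 6) are satisfied.

3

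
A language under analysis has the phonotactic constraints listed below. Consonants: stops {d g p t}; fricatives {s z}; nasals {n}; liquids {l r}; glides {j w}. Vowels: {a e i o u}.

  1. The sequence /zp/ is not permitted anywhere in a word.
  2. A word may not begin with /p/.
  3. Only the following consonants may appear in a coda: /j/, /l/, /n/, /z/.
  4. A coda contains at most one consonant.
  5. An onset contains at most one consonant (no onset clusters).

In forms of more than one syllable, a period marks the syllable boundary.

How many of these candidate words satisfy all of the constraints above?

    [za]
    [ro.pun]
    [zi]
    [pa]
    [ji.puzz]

3

[za] — σ1 onset /z/, coda /∅/ ok → licit
[ro.pun] — σ1 onset /r/, coda /∅/ ok; σ2 onset /p/, coda /n/ ok → licit
[zi] — σ1 onset /z/, coda /∅/ ok → licit
[pa] — violates constraint 2: word begins with /p/ → illicit
[ji.puzz] — violates constraint 4: syllable 2 coda /zz/ has 2 consonants (> 1) → illicit
Licit: [za], [ro.pun], [zi] → 3.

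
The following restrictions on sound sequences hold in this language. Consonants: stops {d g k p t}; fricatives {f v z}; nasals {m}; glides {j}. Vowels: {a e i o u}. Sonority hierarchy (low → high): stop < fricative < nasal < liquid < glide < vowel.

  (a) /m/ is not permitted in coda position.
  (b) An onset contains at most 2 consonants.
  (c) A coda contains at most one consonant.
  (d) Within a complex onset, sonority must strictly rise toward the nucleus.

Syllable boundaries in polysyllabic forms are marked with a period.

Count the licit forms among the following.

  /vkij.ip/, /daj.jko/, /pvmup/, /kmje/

/vkij.ip/ — violates constraint (d): syllable 1 onset /vk/: /v/ (fricative, 2) → /k/ (stop, 1) does not rise → illicit
/daj.jko/ — violates constraint (d): syllable 2 onset /jk/: /j/ (glide, 5) → /k/ (stop, 1) does not rise → illicit
/pvmup/ — violates constraint (b): syllable 1 onset /pvm/ has 3 consonants (> 2) → illicit
/kmje/ — violates constraint (b): syllable 1 onset /kmj/ has 3 consonants (> 2) → illicit
No form is licit → 0.

0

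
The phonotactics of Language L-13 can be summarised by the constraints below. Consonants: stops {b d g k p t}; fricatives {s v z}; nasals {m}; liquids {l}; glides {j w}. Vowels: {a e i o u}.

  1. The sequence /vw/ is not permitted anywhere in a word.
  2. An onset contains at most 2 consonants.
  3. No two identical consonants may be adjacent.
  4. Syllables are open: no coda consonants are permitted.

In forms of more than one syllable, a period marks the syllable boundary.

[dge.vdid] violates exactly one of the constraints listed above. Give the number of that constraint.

[dge.vdid]: syllable 2 coda /d/ has 1 consonant (> 0).
This is a violation of constraint 4: "Syllables are open: no coda consonants are permitted."
The remaining constraints (1, 2, 3) are satisfied.

4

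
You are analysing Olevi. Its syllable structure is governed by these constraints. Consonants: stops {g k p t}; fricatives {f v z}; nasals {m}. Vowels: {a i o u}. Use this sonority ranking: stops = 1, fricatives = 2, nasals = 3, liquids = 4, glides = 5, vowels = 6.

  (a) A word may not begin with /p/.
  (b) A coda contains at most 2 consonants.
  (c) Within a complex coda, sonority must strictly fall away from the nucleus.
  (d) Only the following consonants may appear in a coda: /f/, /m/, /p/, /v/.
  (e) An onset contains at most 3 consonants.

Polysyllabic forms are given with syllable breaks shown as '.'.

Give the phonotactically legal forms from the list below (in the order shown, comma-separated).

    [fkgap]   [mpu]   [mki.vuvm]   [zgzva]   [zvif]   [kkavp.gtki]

[fkgap] — σ1 onset /fkg/ (3C), coda /p/ ok → phonotactically legal
[mpu] — σ1 onset /mp/ (2C), coda /∅/ ok → phonotactically legal
[mki.vuvm] — violates constraint (c): syllable 2 coda /vm/: /v/ (fricative, 2) → /m/ (nasal, 3) does not fall → phonotactically illegal
[zgzva] — violates constraint (e): syllable 1 onset /zgzv/ has 4 consonants (> 3) → phonotactically illegal
[zvif] — σ1 onset /zv/ (2C), coda /f/ ok → phonotactically legal
[kkavp.gtki] — σ1 onset /kk/ (2C), coda /vp/ (2→1 falls) ok; σ2 onset /gtk/ (3C), coda /∅/ ok → phonotactically legal

[fkgap], [mpu], [zvif], [kkavp.gtki]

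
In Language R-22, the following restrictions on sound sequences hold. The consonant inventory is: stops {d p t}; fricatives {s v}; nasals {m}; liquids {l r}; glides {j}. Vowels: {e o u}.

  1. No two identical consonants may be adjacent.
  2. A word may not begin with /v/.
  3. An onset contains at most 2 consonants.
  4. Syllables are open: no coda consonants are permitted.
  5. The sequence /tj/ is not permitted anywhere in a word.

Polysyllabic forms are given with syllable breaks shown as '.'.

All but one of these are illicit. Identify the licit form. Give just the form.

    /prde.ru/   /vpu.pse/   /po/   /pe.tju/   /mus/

/po/

/prde.ru/ — violates constraint 3: syllable 1 onset /prd/ has 3 consonants (> 2) → illicit
/vpu.pse/ — violates constraint 2: word begins with /v/ → illicit
/po/ — σ1 onset /p/, coda /∅/ ok → licit
/pe.tju/ — violates constraint 5: contains banned sequence /tj/ → illicit
/mus/ — violates constraint 4: syllable 1 coda /s/ has 1 consonant (> 0) → illicit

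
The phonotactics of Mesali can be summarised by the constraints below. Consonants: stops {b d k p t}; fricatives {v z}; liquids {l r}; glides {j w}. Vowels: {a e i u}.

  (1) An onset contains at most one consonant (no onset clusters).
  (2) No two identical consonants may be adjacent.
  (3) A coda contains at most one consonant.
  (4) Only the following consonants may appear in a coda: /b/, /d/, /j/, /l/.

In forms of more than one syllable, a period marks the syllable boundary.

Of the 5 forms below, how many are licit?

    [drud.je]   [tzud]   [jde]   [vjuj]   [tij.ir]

0

[drud.je] — violates constraint 1: syllable 1 onset /dr/ has 2 consonants (> 1) → illicit
[tzud] — violates constraint 1: syllable 1 onset /tz/ has 2 consonants (> 1) → illicit
[jde] — violates constraint 1: syllable 1 onset /jd/ has 2 consonants (> 1) → illicit
[vjuj] — violates constraint 1: syllable 1 onset /vj/ has 2 consonants (> 1) → illicit
[tij.ir] — violates constraint 4: syllable 2 coda contains /r/, which is not a licensed coda consonant → illicit
No form is licit → 0.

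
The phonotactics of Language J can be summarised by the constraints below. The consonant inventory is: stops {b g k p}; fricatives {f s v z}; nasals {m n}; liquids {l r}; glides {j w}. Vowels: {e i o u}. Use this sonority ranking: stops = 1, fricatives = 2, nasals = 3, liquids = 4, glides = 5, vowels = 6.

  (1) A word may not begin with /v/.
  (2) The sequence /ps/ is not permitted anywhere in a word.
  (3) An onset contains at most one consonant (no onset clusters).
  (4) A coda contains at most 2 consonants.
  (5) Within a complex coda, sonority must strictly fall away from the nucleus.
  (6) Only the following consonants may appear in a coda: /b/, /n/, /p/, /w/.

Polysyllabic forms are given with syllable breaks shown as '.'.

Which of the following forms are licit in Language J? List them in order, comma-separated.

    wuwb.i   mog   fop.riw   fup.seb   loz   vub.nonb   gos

wuwb.i, fop.riw

wuwb.i — σ1 onset /w/, coda /wb/ (5→1 falls) ok; σ2 onset /∅/, coda /∅/ ok → licit
mog — violates constraint 6: syllable 1 coda contains /g/, which is not a licensed coda consonant → illicit
fop.riw — σ1 onset /f/, coda /p/ ok; σ2 onset /r/, coda /w/ ok → licit
fup.seb — violates constraint 2: contains banned sequence /ps/ → illicit
loz — violates constraint 6: syllable 1 coda contains /z/, which is not a licensed coda consonant → illicit
vub.nonb — violates constraint 1: word begins with /v/ → illicit
gos — violates constraint 6: syllable 1 coda contains /s/, which is not a licensed coda consonant → illicit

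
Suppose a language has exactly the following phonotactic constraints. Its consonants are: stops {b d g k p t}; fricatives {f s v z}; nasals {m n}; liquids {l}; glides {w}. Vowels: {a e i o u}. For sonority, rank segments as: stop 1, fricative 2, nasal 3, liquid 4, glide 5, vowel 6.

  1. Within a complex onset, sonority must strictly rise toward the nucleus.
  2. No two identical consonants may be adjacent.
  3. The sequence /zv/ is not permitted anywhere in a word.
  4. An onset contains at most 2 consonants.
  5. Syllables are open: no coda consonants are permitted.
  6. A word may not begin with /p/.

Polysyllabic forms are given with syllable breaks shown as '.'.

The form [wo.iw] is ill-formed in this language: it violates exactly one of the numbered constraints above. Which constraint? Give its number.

[wo.iw]: syllable 2 coda /w/ has 1 consonant (> 0).
This is a violation of constraint 5: "Syllables are open: no coda consonants are permitted."
The remaining constraints (1, 2, 3, 4, 6) are satisfied.

5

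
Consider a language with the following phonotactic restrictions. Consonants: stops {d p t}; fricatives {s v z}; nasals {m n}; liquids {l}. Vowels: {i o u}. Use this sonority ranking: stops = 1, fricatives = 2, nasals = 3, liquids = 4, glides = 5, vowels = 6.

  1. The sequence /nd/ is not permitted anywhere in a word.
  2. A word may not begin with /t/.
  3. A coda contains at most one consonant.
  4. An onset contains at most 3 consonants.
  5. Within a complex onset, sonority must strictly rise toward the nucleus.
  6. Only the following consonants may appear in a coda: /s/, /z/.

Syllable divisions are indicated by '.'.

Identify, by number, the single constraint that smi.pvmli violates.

smi.pvmli: syllable 2 onset /pvml/ has 4 consonants (> 3).
This is a violation of constraint 4: "An onset contains at most 3 consonants."
The remaining constraints (1, 2, 3, 5, 6) are satisfied.

4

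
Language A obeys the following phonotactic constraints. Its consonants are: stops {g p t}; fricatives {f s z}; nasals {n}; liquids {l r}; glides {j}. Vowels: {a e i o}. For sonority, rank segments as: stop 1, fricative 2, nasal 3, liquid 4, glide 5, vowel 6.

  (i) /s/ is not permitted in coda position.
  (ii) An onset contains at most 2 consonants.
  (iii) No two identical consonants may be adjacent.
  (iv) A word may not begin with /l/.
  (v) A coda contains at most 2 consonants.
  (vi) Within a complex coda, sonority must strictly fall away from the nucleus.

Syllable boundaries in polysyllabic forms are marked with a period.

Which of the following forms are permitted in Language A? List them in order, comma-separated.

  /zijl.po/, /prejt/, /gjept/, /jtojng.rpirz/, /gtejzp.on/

/zijl.po/ — σ1 onset /z/, coda /jl/ (5→4 falls) ok; σ2 onset /p/, coda /∅/ ok → permitted
/prejt/ — σ1 onset /pr/ (2C), coda /jt/ (5→1 falls) ok → permitted
/gjept/ — violates constraint (vi): syllable 1 coda /pt/: /p/ (stop, 1) → /t/ (stop, 1) does not fall → not permitted
/jtojng.rpirz/ — violates constraint (v): syllable 1 coda /jng/ has 3 consonants (> 2) → not permitted
/gtejzp.on/ — violates constraint (v): syllable 1 coda /jzp/ has 3 consonants (> 2) → not permitted

/zijl.po/, /prejt/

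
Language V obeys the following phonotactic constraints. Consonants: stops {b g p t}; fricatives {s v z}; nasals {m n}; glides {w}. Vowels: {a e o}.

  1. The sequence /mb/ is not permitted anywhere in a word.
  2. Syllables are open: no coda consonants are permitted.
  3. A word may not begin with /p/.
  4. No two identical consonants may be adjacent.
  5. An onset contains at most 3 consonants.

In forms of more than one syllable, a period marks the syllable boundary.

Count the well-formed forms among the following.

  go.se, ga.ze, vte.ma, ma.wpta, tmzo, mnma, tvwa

7

go.se — σ1 onset /g/, coda /∅/ ok; σ2 onset /s/, coda /∅/ ok → well-formed
ga.ze — σ1 onset /g/, coda /∅/ ok; σ2 onset /z/, coda /∅/ ok → well-formed
vte.ma — σ1 onset /vt/ (2C), coda /∅/ ok; σ2 onset /m/, coda /∅/ ok → well-formed
ma.wpta — σ1 onset /m/, coda /∅/ ok; σ2 onset /wpt/ (3C), coda /∅/ ok → well-formed
tmzo — σ1 onset /tmz/ (3C), coda /∅/ ok → well-formed
mnma — σ1 onset /mnm/ (3C), coda /∅/ ok → well-formed
tvwa — σ1 onset /tvw/ (3C), coda /∅/ ok → well-formed
Well-formed: go.se, ga.ze, vte.ma, ma.wpta, tmzo, mnma, tvwa → 7.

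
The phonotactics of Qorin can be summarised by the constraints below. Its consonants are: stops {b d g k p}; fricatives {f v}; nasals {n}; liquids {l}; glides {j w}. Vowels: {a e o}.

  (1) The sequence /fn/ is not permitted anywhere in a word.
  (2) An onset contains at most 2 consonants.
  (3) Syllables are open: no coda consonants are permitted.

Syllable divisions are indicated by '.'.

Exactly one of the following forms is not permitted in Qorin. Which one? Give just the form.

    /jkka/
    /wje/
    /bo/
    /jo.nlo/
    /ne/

/jkka/

/jkka/ — violates constraint 2: syllable 1 onset /jkk/ has 3 consonants (> 2) → not permitted
/wje/ — σ1 onset /wj/ (2C), coda /∅/ ok → permitted
/bo/ — σ1 onset /b/, coda /∅/ ok → permitted
/jo.nlo/ — σ1 onset /j/, coda /∅/ ok; σ2 onset /nl/ (2C), coda /∅/ ok → permitted
/ne/ — σ1 onset /n/, coda /∅/ ok → permitted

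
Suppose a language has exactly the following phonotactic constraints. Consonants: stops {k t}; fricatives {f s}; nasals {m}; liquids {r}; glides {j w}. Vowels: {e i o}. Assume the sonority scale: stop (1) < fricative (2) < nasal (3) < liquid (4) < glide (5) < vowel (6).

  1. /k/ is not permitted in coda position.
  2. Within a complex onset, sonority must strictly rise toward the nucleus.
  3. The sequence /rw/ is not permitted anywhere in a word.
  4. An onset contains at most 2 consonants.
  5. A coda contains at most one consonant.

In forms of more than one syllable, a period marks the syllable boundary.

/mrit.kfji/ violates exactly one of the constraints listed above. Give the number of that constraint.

4

/mrit.kfji/: syllable 2 onset /kfj/ has 3 consonants (> 2).
This is a violation of constraint 4: "An onset contains at most 2 consonants."
The remaining constraints (1, 2, 3, 5) are satisfied.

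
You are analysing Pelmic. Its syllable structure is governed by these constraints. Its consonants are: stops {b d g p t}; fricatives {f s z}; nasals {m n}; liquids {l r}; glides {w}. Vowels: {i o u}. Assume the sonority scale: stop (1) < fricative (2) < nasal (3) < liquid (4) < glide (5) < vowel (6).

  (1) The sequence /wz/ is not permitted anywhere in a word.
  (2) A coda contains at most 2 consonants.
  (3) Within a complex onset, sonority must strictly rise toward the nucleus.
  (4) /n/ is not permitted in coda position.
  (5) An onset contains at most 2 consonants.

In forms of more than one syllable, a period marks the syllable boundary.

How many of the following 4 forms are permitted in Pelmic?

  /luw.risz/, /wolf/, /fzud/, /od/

3

/luw.risz/ — σ1 onset /l/, coda /w/ ok; σ2 onset /r/, coda /sz/ (2C) ok → permitted
/wolf/ — σ1 onset /w/, coda /lf/ (2C) ok → permitted
/fzud/ — violates constraint 3: syllable 1 onset /fz/: /f/ (fricative, 2) → /z/ (fricative, 2) does not rise → not permitted
/od/ — σ1 onset /∅/, coda /d/ ok → permitted
Permitted: /luw.risz/, /wolf/, /od/ → 3.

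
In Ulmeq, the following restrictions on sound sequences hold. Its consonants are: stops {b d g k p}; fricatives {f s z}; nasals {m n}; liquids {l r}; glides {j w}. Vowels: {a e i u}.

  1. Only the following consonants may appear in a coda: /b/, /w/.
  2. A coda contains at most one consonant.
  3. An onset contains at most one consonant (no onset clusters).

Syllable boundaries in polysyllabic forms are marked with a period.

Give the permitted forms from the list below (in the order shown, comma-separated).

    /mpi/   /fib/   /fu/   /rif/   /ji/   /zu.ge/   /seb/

/fib/, /fu/, /ji/, /zu.ge/, /seb/

/mpi/ — violates constraint 3: syllable 1 onset /mp/ has 2 consonants (> 1) → not permitted
/fib/ — σ1 onset /f/, coda /b/ ok → permitted
/fu/ — σ1 onset /f/, coda /∅/ ok → permitted
/rif/ — violates constraint 1: syllable 1 coda contains /f/, which is not a licensed coda consonant → not permitted
/ji/ — σ1 onset /j/, coda /∅/ ok → permitted
/zu.ge/ — σ1 onset /z/, coda /∅/ ok; σ2 onset /g/, coda /∅/ ok → permitted
/seb/ — σ1 onset /s/, coda /b/ ok → permitted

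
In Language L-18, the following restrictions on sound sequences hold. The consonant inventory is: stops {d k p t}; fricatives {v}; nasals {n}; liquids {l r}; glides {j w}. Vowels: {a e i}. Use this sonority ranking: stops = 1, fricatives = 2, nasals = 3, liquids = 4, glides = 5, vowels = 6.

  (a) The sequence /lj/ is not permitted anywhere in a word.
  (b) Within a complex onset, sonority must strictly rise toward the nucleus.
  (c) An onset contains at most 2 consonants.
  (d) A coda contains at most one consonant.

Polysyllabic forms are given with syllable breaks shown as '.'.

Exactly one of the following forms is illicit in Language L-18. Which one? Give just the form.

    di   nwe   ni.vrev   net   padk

di — σ1 onset /d/, coda /∅/ ok → licit
nwe — σ1 onset /nw/ (3→5 rises), coda /∅/ ok → licit
ni.vrev — σ1 onset /n/, coda /∅/ ok; σ2 onset /vr/ (2→4 rises), coda /v/ ok → licit
net — σ1 onset /n/, coda /t/ ok → licit
padk — violates constraint (d): syllable 1 coda /dk/ has 2 consonants (> 1) → illicit

padk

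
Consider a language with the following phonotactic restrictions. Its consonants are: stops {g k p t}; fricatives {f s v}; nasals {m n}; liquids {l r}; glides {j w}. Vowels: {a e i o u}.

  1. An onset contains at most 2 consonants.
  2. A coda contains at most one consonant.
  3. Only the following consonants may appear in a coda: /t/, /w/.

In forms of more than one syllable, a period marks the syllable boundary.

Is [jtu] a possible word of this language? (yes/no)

[jtu] — σ1 onset /jt/ (2C), coda /∅/ ok → well-formed

yes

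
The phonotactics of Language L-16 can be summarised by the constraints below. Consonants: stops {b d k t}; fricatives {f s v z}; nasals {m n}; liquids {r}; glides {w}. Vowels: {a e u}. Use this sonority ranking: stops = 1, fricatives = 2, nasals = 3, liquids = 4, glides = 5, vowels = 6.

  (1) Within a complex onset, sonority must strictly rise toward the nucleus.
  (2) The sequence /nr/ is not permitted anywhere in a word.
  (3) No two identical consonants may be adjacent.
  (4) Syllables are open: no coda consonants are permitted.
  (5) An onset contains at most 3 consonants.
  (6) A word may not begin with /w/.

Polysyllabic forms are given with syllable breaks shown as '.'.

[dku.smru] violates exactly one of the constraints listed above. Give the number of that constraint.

[dku.smru]: syllable 1 onset /dk/: /d/ (stop, 1) → /k/ (stop, 1) does not rise.
This is a violation of constraint 1: "Within a complex onset, sonority must strictly rise toward the nucleus."
The remaining constraints (2, 3, 4, 5, 6) are satisfied.

1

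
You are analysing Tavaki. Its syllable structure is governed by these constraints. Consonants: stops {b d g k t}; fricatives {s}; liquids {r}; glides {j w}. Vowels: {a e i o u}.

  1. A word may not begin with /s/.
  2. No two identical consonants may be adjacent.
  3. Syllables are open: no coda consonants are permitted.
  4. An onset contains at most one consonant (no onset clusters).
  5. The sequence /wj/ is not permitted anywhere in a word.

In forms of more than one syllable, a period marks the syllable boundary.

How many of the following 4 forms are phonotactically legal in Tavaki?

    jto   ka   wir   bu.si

jto — violates constraint 4: syllable 1 onset /jt/ has 2 consonants (> 1) → phonotactically illegal
ka — σ1 onset /k/, coda /∅/ ok → phonotactically legal
wir — violates constraint 3: syllable 1 coda /r/ has 1 consonant (> 0) → phonotactically illegal
bu.si — σ1 onset /b/, coda /∅/ ok; σ2 onset /s/, coda /∅/ ok → phonotactically legal
Phonotactically legal: ka, bu.si → 2.

2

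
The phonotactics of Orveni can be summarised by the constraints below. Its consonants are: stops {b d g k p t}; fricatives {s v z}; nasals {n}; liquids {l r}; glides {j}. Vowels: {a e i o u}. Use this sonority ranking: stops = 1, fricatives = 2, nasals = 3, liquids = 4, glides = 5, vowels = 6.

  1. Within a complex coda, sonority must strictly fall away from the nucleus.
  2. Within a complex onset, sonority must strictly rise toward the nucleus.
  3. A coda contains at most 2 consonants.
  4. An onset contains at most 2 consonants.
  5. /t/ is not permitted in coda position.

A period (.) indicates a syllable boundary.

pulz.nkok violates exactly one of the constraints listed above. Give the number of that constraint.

pulz.nkok: syllable 2 onset /nk/: /n/ (nasal, 3) → /k/ (stop, 1) does not rise.
This is a violation of constraint 2: "Within a complex onset, sonority must strictly rise toward the nucleus."
The remaining constraints (1, 3, 4, 5) are satisfied.

2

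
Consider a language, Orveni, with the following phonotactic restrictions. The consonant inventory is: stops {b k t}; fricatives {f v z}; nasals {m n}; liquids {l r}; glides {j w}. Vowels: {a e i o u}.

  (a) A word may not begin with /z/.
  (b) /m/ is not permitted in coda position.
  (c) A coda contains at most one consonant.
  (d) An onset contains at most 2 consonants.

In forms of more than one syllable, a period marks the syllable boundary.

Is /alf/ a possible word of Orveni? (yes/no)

/alf/ — violates constraint (c): syllable 1 coda /lf/ has 2 consonants (> 1) → ill-formed

no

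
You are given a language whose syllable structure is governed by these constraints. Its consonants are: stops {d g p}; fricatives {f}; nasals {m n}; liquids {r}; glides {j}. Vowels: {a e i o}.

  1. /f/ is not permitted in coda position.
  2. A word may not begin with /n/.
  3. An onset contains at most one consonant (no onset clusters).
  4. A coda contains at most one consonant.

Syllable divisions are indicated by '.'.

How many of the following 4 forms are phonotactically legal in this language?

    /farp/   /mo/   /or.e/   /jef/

/farp/ — violates constraint 4: syllable 1 coda /rp/ has 2 consonants (> 1) → phonotactically illegal
/mo/ — σ1 onset /m/, coda /∅/ ok → phonotactically legal
/or.e/ — σ1 onset /∅/, coda /r/ ok; σ2 onset /∅/, coda /∅/ ok → phonotactically legal
/jef/ — violates constraint 1: syllable 1 coda contains /f/ → phonotactically illegal
Phonotactically legal: /mo/, /or.e/ → 2.

2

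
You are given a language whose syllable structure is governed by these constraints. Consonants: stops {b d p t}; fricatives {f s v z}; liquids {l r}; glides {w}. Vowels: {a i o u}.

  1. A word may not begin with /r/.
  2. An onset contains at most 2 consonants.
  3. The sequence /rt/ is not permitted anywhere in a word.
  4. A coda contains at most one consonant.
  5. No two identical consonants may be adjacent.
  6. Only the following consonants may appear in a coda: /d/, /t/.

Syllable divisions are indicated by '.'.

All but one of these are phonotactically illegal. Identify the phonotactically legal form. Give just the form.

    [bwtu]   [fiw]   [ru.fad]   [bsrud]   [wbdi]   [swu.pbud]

[swu.pbud]

[bwtu] — violates constraint 2: syllable 1 onset /bwt/ has 3 consonants (> 2) → phonotactically illegal
[fiw] — violates constraint 6: syllable 1 coda contains /w/, which is not a licensed coda consonant → phonotactically illegal
[ru.fad] — violates constraint 1: word begins with /r/ → phonotactically illegal
[bsrud] — violates constraint 2: syllable 1 onset /bsr/ has 3 consonants (> 2) → phonotactically illegal
[wbdi] — violates constraint 2: syllable 1 onset /wbd/ has 3 consonants (> 2) → phonotactically illegal
[swu.pbud] — σ1 onset /sw/ (2C), coda /∅/ ok; σ2 onset /pb/ (2C), coda /d/ ok → phonotactically legal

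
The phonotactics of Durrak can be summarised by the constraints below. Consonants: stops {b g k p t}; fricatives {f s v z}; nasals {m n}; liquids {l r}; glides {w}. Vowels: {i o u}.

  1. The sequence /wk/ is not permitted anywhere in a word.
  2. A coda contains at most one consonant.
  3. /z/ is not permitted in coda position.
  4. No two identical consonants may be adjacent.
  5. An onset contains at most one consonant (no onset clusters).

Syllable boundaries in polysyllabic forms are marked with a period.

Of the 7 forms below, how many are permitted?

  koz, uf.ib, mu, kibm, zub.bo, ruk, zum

4

koz — violates constraint 3: syllable 1 coda contains /z/ → not permitted
uf.ib — σ1 onset /∅/, coda /f/ ok; σ2 onset /∅/, coda /b/ ok → permitted
mu — σ1 onset /m/, coda /∅/ ok → permitted
kibm — violates constraint 2: syllable 1 coda /bm/ has 2 consonants (> 1) → not permitted
zub.bo — violates constraint 4: adjacent identical consonants /bb/ → not permitted
ruk — σ1 onset /r/, coda /k/ ok → permitted
zum — σ1 onset /z/, coda /m/ ok → permitted
Permitted: uf.ib, mu, ruk, zum → 4.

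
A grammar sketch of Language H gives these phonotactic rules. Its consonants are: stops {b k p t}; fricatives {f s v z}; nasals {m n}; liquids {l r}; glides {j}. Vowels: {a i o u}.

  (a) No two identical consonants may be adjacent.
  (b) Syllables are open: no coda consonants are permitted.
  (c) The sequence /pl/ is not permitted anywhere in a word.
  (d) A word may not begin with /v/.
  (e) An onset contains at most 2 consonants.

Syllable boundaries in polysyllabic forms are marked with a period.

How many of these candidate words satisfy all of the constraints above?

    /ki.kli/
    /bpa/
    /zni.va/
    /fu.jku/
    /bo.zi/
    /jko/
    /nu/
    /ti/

/ki.kli/ — σ1 onset /k/, coda /∅/ ok; σ2 onset /kl/ (2C), coda /∅/ ok → licit
/bpa/ — σ1 onset /bp/ (2C), coda /∅/ ok → licit
/zni.va/ — σ1 onset /zn/ (2C), coda /∅/ ok; σ2 onset /v/, coda /∅/ ok → licit
/fu.jku/ — σ1 onset /f/, coda /∅/ ok; σ2 onset /jk/ (2C), coda /∅/ ok → licit
/bo.zi/ — σ1 onset /b/, coda /∅/ ok; σ2 onset /z/, coda /∅/ ok → licit
/jko/ — σ1 onset /jk/ (2C), coda /∅/ ok → licit
/nu/ — σ1 onset /n/, coda /∅/ ok → licit
/ti/ — σ1 onset /t/, coda /∅/ ok → licit
Licit: /ki.kli/, /bpa/, /zni.va/, /fu.jku/, /bo.zi/, /jko/, /nu/, /ti/ → 8.

8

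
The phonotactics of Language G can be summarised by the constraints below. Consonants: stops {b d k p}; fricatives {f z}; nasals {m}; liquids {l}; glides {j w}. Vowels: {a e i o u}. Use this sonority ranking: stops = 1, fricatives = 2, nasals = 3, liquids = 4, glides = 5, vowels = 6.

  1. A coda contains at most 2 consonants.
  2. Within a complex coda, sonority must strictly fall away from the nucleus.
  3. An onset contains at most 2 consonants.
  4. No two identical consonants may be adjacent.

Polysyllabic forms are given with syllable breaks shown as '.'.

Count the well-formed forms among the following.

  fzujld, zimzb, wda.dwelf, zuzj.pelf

fzujld — violates constraint 1: syllable 1 coda /jld/ has 3 consonants (> 2) → ill-formed
zimzb — violates constraint 1: syllable 1 coda /mzb/ has 3 consonants (> 2) → ill-formed
wda.dwelf — σ1 onset /wd/ (2C), coda /∅/ ok; σ2 onset /dw/ (2C), coda /lf/ (4→2 falls) ok → well-formed
zuzj.pelf — violates constraint 2: syllable 1 coda /zj/: /z/ (fricative, 2) → /j/ (glide, 5) does not fall → ill-formed
Well-formed: wda.dwelf → 1.

1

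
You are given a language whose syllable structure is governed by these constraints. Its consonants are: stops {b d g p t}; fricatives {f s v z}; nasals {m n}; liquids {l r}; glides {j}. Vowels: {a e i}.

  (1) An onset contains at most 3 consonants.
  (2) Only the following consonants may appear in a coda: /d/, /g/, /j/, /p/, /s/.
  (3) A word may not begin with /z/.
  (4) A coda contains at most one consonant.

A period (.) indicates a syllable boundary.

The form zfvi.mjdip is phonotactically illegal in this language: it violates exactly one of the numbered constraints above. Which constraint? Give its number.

3

zfvi.mjdip: word begins with /z/.
This is a violation of constraint 3: "A word may not begin with /z/."
The remaining constraints (1, 2, 4) are satisfied.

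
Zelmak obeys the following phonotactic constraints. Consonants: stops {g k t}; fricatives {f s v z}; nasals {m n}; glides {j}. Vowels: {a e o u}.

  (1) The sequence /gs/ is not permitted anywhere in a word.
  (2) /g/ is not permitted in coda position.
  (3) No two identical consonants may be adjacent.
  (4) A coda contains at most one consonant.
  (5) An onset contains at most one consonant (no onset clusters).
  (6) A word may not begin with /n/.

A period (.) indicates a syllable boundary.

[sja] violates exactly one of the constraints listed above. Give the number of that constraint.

[sja]: syllable 1 onset /sj/ has 2 consonants (> 1).
This is a violation of constraint 5: "An onset contains at most one consonant (no onset clusters)."
The remaining constraints (1, 2, 3, 4, 6) are satisfied.

5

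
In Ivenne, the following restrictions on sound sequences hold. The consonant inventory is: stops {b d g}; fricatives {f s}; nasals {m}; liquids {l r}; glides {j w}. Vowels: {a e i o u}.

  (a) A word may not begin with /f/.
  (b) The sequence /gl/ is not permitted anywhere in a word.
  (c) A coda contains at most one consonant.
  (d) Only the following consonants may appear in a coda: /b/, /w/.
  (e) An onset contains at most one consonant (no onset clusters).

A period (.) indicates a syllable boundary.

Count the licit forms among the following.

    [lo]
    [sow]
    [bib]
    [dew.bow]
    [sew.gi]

5

[lo] — σ1 onset /l/, coda /∅/ ok → licit
[sow] — σ1 onset /s/, coda /w/ ok → licit
[bib] — σ1 onset /b/, coda /b/ ok → licit
[dew.bow] — σ1 onset /d/, coda /w/ ok; σ2 onset /b/, coda /w/ ok → licit
[sew.gi] — σ1 onset /s/, coda /w/ ok; σ2 onset /g/, coda /∅/ ok → licit
Licit: [lo], [sow], [bib], [dew.bow], [sew.gi] → 5.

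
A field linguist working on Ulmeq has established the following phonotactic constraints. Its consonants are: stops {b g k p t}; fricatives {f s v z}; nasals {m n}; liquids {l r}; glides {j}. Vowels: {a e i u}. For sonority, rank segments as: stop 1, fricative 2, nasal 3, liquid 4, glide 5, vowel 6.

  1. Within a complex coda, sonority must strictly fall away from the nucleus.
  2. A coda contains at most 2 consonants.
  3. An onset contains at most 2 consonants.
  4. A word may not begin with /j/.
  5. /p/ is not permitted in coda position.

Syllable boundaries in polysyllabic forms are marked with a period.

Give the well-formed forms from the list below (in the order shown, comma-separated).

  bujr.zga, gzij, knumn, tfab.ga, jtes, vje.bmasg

bujr.zga — σ1 onset /b/, coda /jr/ (5→4 falls) ok; σ2 onset /zg/ (2C), coda /∅/ ok → well-formed
gzij — σ1 onset /gz/ (2C), coda /j/ ok → well-formed
knumn — violates constraint 1: syllable 1 coda /mn/: /m/ (nasal, 3) → /n/ (nasal, 3) does not fall → ill-formed
tfab.ga — σ1 onset /tf/ (2C), coda /b/ ok; σ2 onset /g/, coda /∅/ ok → well-formed
jtes — violates constraint 4: word begins with /j/ → ill-formed
vje.bmasg — σ1 onset /vj/ (2C), coda /∅/ ok; σ2 onset /bm/ (2C), coda /sg/ (2→1 falls) ok → well-formed

bujr.zga, gzij, tfab.ga, vje.bmasg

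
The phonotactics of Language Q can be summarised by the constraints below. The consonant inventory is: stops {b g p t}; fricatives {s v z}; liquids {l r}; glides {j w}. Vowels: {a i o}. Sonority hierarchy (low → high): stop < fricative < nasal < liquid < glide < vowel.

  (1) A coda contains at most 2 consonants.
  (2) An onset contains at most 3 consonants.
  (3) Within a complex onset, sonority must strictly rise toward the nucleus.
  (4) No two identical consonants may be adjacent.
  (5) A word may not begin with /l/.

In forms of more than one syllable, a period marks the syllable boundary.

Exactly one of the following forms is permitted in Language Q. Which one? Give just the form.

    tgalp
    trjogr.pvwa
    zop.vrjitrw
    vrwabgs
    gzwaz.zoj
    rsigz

trjogr.pvwa

tgalp — violates constraint 3: syllable 1 onset /tg/: /t/ (stop, 1) → /g/ (stop, 1) does not rise → not permitted
trjogr.pvwa — σ1 onset /trj/ (1→4→5 rises), coda /gr/ (2C) ok; σ2 onset /pvw/ (1→2→5 rises), coda /∅/ ok → permitted
zop.vrjitrw — violates constraint 1: syllable 2 coda /trw/ has 3 consonants (> 2) → not permitted
vrwabgs — violates constraint 1: syllable 1 coda /bgs/ has 3 consonants (> 2) → not permitted
gzwaz.zoj — violates constraint 4: adjacent identical consonants /zz/ → not permitted
rsigz — violates constraint 3: syllable 1 onset /rs/: /r/ (liquid, 4) → /s/ (fricative, 2) does not rise → not permitted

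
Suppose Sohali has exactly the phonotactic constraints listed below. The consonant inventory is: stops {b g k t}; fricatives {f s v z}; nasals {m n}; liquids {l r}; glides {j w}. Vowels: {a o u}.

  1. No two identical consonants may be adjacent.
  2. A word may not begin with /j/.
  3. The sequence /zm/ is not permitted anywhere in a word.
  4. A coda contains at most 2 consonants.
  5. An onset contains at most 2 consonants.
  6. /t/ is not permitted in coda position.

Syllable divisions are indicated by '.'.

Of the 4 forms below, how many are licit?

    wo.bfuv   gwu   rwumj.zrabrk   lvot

2

wo.bfuv — σ1 onset /w/, coda /∅/ ok; σ2 onset /bf/ (2C), coda /v/ ok → licit
gwu — σ1 onset /gw/ (2C), coda /∅/ ok → licit
rwumj.zrabrk — violates constraint 4: syllable 2 coda /brk/ has 3 consonants (> 2) → illicit
lvot — violates constraint 6: syllable 1 coda contains /t/ → illicit
Licit: wo.bfuv, gwu → 2.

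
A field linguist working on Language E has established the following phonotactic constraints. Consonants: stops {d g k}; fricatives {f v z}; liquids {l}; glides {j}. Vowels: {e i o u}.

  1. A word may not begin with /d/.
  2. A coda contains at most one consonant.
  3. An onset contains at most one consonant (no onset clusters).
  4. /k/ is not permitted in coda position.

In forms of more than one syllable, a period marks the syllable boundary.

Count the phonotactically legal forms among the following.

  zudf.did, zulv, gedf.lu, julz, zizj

0

zudf.did — violates constraint 2: syllable 1 coda /df/ has 2 consonants (> 1) → phonotactically illegal
zulv — violates constraint 2: syllable 1 coda /lv/ has 2 consonants (> 1) → phonotactically illegal
gedf.lu — violates constraint 2: syllable 1 coda /df/ has 2 consonants (> 1) → phonotactically illegal
julz — violates constraint 2: syllable 1 coda /lz/ has 2 consonants (> 1) → phonotactically illegal
zizj — violates constraint 2: syllable 1 coda /zj/ has 2 consonants (> 1) → phonotactically illegal
No form is phonotactically legal → 0.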